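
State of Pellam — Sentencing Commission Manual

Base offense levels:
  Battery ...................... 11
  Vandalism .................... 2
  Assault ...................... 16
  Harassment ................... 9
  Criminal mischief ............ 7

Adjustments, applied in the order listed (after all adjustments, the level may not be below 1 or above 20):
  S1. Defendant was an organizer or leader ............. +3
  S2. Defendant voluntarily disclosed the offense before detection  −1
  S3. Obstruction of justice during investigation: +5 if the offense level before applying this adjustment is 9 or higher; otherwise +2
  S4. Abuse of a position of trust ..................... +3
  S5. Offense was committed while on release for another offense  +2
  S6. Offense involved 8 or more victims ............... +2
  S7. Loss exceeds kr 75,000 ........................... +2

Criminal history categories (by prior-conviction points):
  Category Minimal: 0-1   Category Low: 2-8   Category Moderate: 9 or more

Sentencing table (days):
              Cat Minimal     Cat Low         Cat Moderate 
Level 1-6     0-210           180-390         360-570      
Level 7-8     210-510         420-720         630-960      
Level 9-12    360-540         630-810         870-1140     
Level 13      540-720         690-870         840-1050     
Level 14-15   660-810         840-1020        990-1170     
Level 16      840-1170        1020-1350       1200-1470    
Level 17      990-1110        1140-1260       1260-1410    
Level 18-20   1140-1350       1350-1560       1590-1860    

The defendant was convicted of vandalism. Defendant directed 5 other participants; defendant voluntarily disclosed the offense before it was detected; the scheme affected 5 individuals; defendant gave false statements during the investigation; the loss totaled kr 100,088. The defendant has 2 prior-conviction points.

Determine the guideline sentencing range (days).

420-720 days

Base offense level for vandalism: 2.
S1 applies: 2 + 3 = 5.
S2 applies: 5 − 1 = 4.
S3 applies (level before this adjustment is 4 < 9, so +2): 4 + 2 = 6.
S4 does not apply.
S6 does not apply.
S7 applies: 6 + 2 = 8.
Final offense level: 8.
Criminal history: 2 prior points → Category Low (2-8).
Level 8 falls in the 7-8 band.
Grid: Level 7-8 × Category Low = 420-720 days.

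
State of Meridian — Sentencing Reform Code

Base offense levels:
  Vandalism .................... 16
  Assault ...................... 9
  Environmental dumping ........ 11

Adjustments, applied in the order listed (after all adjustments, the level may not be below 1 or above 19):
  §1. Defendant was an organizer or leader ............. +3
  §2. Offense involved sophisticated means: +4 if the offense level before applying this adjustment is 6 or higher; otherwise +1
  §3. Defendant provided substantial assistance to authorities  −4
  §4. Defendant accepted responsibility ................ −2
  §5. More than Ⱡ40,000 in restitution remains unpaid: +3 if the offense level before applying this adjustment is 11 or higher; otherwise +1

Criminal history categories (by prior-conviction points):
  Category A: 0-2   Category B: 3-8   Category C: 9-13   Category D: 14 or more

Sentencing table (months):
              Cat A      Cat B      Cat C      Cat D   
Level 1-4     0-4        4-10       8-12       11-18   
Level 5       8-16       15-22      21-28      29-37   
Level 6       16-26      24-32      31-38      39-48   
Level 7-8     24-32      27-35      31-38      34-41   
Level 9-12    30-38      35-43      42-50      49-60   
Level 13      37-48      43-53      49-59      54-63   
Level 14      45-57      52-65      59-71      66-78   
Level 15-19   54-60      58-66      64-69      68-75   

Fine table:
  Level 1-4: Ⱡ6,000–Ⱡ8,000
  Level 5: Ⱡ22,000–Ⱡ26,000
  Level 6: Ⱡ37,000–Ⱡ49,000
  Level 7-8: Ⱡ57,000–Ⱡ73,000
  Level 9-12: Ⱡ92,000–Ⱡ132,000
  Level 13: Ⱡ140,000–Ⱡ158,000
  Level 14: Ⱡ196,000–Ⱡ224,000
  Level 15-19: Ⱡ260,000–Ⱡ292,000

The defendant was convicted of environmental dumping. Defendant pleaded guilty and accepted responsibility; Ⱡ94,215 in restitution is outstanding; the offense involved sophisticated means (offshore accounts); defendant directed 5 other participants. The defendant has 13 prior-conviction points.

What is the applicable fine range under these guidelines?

Base offense level for environmental dumping: 11.
§1 applies: 11 + 3 = 14.
§2 applies (level before this adjustment is 14 ≥ 6, so +4): 14 + 4 = 18.
§3 does not apply.
§4 applies: 18 − 2 = 16.
§5 applies (level before this adjustment is 16 ≥ 11, so +3): 16 + 3 = 19.
Final offense level: 19.
Level 19 falls in the 15-19 band.
Fine table: Level 15-19 → Ⱡ260,000–Ⱡ292,000.

Ⱡ260,000–Ⱡ292,000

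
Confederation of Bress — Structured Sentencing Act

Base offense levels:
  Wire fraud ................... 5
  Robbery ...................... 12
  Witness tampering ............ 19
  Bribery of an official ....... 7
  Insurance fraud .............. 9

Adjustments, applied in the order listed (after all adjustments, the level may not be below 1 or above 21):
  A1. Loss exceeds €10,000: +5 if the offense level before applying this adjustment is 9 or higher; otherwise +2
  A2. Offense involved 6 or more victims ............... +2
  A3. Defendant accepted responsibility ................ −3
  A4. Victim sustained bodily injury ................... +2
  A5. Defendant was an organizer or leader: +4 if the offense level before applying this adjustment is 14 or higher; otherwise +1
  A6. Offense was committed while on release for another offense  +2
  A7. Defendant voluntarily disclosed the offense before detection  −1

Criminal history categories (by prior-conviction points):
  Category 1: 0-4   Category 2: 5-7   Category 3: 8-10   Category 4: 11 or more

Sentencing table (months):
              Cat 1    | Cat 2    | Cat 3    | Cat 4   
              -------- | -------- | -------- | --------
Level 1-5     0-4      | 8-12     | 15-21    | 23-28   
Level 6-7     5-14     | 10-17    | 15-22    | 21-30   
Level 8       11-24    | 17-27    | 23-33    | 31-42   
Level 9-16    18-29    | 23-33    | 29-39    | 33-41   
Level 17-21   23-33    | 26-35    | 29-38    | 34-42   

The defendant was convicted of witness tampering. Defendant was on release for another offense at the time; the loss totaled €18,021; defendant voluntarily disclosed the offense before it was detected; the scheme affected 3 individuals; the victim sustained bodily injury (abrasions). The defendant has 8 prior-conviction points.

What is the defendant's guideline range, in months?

29-38 months

Base offense level for witness tampering: 19.
A1 applies (level before this adjustment is 19 ≥ 9, so +5): 19 + 5 = 24.
A2 does not apply.
A4 applies: 24 + 2 = 26.
A5 does not apply.
A6 applies: 26 + 2 = 28.
A7 applies: 28 − 1 = 27.
Level 27 exceeds the maximum of 21; capped at 21.
Final offense level: 21.
Criminal history: 8 prior points → Category 3 (8-10).
Level 21 falls in the 17-21 band.
Grid: Level 17-21 × Category 3 = 29-38 months.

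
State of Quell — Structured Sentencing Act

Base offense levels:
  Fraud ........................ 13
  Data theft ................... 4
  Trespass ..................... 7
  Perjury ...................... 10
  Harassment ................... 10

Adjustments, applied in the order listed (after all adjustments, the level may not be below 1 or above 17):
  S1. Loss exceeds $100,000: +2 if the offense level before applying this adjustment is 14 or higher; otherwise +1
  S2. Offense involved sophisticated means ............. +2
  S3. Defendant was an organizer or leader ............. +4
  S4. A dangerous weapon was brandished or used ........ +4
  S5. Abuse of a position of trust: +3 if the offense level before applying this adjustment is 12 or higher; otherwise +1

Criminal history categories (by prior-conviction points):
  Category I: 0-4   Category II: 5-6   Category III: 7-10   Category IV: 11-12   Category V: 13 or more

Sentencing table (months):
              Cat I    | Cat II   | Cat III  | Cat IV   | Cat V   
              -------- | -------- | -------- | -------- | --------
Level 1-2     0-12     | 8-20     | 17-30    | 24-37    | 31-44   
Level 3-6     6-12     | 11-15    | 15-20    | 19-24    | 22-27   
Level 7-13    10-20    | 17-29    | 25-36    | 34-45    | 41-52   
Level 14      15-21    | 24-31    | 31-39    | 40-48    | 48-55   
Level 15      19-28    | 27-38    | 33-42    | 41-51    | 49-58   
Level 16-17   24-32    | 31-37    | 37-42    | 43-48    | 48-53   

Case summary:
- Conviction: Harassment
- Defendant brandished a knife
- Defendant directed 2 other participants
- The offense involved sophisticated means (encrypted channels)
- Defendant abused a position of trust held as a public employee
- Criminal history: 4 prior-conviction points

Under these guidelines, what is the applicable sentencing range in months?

Base offense level for harassment: 10.
S2 applies: 10 + 2 = 12.
S3 applies: 12 + 4 = 16.
S4 applies: 16 + 4 = 20.
S5 applies (level before this adjustment is 20 ≥ 12, so +3): 20 + 3 = 23.
Level 23 exceeds the maximum of 17; capped at 17.
Final offense level: 17.
Criminal history: 4 prior points → Category I (0-4).
Level 17 falls in the 16-17 band.
Grid: Level 16-17 × Category I = 24-32 months.

24-32 months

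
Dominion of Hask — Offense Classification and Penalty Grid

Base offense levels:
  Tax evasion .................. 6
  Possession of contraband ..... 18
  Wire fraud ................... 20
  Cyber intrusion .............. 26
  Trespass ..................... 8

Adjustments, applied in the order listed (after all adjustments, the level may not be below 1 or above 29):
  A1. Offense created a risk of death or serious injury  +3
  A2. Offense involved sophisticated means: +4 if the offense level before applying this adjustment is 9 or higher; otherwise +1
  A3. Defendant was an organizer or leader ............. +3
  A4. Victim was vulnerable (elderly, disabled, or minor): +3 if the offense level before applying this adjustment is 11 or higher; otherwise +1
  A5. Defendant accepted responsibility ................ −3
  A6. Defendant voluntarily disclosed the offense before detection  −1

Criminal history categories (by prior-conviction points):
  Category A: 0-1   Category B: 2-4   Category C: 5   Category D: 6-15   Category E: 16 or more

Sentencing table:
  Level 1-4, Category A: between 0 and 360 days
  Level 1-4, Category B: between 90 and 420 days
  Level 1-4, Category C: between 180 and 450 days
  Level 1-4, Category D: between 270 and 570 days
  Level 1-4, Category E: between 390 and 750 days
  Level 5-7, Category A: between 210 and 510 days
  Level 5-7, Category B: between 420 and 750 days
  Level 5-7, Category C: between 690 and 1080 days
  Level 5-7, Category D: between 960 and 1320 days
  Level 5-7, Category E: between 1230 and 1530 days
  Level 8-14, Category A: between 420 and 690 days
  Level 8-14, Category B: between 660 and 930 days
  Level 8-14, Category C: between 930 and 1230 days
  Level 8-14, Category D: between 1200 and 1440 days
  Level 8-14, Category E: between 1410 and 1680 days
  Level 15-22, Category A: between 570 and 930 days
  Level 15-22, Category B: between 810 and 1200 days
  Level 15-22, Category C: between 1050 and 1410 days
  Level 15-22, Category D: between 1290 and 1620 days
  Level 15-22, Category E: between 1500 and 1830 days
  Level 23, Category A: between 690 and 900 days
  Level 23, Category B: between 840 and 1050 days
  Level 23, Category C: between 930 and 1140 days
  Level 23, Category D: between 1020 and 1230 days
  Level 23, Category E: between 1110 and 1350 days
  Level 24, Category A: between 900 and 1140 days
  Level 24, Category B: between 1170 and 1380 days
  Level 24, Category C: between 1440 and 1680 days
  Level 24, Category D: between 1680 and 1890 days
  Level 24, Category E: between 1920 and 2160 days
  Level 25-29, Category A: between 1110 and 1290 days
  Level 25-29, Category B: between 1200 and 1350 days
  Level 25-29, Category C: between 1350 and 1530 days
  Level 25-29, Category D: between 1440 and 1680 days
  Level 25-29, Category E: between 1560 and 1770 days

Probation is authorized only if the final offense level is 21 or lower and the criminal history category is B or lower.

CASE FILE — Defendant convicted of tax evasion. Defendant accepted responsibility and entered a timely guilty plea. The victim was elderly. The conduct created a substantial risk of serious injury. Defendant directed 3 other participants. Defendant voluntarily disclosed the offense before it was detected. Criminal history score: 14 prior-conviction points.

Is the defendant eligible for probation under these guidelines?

No

Base offense level for tax evasion: 6.
A1 applies: 6 + 3 = 9.
A3 applies: 9 + 3 = 12.
A4 applies (level before this adjustment is 12 ≥ 11, so +3): 12 + 3 = 15.
A5 applies: 15 − 3 = 12.
A6 applies: 12 − 1 = 11.
Final offense level: 11.
Criminal history: 14 prior points → Category D (6-15).
Level 11 falls in the 8-14 band.
Grid: Level 8-14 × Category D = 1200-1440 days.
Probation check: level 11 ≤ 21 and category D > B → not eligible.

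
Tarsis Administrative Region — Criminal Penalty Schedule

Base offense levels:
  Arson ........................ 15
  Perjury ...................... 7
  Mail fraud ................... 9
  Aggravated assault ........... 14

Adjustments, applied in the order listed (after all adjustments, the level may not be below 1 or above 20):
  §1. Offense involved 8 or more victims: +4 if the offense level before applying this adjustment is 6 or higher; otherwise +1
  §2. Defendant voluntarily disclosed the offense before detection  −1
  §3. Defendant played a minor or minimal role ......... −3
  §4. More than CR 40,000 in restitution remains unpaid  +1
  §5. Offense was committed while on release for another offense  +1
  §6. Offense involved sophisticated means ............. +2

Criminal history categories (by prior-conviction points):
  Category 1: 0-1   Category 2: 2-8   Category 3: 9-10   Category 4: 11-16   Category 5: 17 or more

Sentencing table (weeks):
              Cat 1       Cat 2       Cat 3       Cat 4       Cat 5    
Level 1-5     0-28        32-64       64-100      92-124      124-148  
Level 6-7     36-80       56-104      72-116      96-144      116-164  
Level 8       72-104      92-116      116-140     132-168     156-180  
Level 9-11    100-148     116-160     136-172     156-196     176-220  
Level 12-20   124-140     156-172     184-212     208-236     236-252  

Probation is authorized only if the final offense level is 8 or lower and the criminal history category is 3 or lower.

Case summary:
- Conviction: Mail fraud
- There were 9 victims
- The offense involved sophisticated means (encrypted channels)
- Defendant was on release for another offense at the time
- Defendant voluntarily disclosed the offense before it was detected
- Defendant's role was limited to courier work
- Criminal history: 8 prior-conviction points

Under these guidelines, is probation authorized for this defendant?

Base offense level for mail fraud: 9.
§1 applies (level before this adjustment is 9 ≥ 6, so +4): 9 + 4 = 13.
§2 applies: 13 − 1 = 12.
§3 applies: 12 − 3 = 9.
§5 applies: 9 + 1 = 10.
§6 applies: 10 + 2 = 12.
Final offense level: 12.
Criminal history: 8 prior points → Category 2 (2-8).
Level 12 falls in the 12-20 band.
Grid: Level 12-20 × Category 2 = 156-172 weeks.
Probation check: level 12 > 8 and category 2 ≤ 3 → not eligible.

No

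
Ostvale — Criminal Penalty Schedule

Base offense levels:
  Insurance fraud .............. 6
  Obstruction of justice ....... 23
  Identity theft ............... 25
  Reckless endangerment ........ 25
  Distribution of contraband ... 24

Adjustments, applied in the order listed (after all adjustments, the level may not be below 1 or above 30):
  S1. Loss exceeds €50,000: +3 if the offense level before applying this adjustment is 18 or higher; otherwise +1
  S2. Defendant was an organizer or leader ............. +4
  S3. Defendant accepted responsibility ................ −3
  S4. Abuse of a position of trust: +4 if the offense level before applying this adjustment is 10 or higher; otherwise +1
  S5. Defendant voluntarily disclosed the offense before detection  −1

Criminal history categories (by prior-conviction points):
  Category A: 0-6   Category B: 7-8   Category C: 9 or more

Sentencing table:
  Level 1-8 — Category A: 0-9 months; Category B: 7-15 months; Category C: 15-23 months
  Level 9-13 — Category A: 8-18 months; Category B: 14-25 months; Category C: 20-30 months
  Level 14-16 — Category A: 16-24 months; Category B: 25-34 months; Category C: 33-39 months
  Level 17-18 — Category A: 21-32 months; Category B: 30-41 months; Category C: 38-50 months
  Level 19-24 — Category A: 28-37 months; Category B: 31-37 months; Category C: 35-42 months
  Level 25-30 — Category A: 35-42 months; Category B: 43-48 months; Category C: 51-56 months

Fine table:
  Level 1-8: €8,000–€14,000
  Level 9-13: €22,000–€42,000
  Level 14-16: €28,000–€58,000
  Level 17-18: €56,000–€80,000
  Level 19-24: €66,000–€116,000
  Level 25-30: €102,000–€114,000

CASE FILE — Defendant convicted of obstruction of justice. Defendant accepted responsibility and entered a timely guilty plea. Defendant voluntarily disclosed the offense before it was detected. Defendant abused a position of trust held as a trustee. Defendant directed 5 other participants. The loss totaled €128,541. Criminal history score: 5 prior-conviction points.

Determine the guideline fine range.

Base offense level for obstruction of justice: 23.
S1 applies (level before this adjustment is 23 ≥ 18, so +3): 23 + 3 = 26.
S2 applies: 26 + 4 = 30.
S3 applies: 30 − 3 = 27.
S4 applies (level before this adjustment is 27 ≥ 10, so +4): 27 + 4 = 31.
S5 applies: 31 − 1 = 30.
Final offense level: 30.
Level 30 falls in the 25-30 band.
Fine table: Level 25-30 → €102,000–€114,000.

€102,000–€114,000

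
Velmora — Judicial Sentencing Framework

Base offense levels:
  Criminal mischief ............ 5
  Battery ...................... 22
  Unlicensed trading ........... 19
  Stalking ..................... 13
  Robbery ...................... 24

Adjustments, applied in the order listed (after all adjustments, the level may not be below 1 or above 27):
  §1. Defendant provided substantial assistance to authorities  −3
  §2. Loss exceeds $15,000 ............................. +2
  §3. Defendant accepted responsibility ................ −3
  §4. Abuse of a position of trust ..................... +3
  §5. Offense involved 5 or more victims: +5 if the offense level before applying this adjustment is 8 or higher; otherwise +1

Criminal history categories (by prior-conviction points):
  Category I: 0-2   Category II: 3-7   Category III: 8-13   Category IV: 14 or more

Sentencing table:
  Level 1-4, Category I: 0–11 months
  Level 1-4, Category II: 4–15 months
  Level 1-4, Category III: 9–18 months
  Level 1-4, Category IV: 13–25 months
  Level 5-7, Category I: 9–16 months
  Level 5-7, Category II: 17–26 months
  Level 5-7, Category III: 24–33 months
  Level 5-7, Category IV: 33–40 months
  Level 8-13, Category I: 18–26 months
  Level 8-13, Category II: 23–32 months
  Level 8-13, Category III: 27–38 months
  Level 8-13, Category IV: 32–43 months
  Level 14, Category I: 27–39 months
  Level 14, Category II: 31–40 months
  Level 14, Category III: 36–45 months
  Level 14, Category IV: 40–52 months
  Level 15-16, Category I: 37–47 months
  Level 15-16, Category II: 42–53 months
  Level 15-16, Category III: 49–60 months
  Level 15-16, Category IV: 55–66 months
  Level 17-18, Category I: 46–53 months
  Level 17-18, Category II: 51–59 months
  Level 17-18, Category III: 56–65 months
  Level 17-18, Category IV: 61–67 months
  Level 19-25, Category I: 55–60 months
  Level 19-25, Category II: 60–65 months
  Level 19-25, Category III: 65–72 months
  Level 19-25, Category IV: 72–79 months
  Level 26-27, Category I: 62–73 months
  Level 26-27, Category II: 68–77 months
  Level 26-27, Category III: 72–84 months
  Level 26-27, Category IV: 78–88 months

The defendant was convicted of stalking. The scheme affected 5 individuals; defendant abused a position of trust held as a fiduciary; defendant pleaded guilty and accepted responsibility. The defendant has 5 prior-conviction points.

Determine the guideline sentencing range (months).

Base offense level for stalking: 13.
§3 applies: 13 − 3 = 10.
§4 applies: 10 + 3 = 13.
§5 applies (level before this adjustment is 13 ≥ 8, so +5): 13 + 5 = 18.
Final offense level: 18.
Criminal history: 5 prior points → Category II (3-7).
Level 18 falls in the 17-18 band.
Grid: Level 17-18 × Category II = 51-59 months.

51-59 months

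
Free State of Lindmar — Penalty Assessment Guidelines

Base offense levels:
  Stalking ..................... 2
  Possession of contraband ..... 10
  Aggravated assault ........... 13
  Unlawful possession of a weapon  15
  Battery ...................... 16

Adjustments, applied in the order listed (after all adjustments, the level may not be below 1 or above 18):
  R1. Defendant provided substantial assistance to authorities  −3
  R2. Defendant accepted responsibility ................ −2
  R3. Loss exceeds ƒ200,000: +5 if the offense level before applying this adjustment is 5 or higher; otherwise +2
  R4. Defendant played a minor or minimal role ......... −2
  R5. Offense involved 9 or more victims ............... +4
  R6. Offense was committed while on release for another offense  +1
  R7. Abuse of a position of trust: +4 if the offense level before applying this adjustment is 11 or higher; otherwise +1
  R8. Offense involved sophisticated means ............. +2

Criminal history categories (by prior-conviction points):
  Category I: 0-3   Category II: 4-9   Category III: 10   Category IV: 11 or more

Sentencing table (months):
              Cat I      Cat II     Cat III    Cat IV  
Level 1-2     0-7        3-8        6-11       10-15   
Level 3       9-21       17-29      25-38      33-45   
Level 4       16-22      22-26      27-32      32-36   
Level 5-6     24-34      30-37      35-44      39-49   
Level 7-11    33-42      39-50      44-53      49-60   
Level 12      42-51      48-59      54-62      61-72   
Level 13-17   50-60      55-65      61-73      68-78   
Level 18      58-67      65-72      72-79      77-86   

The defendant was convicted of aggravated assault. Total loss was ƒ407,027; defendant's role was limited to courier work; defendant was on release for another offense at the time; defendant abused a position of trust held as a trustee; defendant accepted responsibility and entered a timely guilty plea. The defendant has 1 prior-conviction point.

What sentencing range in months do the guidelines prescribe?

58-67 months

Base offense level for aggravated assault: 13.
R1 does not apply.
R2 applies: 13 − 2 = 11.
R3 applies (level before this adjustment is 11 ≥ 5, so +5): 11 + 5 = 16.
R4 applies: 16 − 2 = 14.
R6 applies: 14 + 1 = 15.
R7 applies (level before this adjustment is 15 ≥ 11, so +4): 15 + 4 = 19.
R8 does not apply.
Level 19 exceeds the maximum of 18; capped at 18.
Final offense level: 18.
Criminal history: 1 prior point → Category I (0-3).
Level 18 falls in the 18 band.
Grid: Level 18 × Category I = 58-67 months.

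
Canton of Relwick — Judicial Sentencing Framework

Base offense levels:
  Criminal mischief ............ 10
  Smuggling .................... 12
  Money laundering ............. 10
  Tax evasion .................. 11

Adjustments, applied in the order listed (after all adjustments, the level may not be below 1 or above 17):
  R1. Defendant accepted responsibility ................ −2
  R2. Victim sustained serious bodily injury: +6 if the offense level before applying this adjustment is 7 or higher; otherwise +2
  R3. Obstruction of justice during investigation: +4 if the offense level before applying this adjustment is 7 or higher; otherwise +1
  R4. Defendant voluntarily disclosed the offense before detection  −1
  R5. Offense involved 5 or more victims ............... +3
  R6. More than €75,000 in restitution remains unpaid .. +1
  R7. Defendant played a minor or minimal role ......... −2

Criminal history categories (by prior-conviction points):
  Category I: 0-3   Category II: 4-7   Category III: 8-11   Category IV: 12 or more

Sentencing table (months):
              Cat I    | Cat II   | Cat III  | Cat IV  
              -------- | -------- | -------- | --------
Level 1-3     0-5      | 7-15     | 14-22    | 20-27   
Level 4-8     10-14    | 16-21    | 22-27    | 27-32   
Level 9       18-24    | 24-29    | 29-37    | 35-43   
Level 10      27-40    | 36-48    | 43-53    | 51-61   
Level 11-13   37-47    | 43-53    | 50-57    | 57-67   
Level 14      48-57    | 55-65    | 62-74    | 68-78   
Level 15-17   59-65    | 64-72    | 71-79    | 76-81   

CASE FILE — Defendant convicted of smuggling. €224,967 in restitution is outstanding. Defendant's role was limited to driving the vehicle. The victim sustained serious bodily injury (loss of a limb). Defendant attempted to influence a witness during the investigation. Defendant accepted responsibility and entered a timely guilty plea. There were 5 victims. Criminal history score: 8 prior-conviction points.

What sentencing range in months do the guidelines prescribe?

71-79 months

Base offense level for smuggling: 12.
R1 applies: 12 − 2 = 10.
R2 applies (level before this adjustment is 10 ≥ 7, so +6): 10 + 6 = 16.
R3 applies (level before this adjustment is 16 ≥ 7, so +4): 16 + 4 = 20.
R4 does not apply.
R5 applies: 20 + 3 = 23.
R6 applies: 23 + 1 = 24.
R7 applies: 24 − 2 = 22.
Level 22 exceeds the maximum of 17; capped at 17.
Final offense level: 17.
Criminal history: 8 prior points → Category III (8-11).
Level 17 falls in the 15-17 band.
Grid: Level 15-17 × Category III = 71-79 months.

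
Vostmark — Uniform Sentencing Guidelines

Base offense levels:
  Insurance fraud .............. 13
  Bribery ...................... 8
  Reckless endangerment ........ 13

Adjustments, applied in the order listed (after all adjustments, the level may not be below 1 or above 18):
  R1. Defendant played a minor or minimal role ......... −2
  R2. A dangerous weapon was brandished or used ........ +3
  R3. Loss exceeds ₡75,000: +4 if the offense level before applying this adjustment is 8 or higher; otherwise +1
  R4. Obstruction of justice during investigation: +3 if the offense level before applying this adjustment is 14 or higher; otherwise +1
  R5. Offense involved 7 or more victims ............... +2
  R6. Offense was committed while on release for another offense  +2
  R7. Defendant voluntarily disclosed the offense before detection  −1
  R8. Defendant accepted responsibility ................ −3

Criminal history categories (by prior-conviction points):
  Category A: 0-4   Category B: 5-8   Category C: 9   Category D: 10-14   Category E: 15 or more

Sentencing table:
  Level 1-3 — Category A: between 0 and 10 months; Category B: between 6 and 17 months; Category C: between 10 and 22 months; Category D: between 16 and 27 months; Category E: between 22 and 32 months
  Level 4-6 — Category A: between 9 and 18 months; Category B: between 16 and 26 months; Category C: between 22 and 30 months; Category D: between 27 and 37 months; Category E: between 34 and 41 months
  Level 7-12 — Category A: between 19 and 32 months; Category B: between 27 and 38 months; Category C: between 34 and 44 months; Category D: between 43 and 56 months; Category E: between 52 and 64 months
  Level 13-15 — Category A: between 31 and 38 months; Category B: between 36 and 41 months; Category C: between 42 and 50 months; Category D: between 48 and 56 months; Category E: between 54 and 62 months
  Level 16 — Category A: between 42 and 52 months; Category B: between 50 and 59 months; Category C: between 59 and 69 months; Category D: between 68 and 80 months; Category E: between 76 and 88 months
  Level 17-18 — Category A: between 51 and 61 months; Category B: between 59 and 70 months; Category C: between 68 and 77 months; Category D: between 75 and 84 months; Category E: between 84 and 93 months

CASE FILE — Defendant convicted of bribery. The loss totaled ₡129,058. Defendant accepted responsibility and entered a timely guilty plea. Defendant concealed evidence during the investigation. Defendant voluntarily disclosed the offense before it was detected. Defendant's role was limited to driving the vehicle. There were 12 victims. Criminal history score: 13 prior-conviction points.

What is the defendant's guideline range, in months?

27-37 months

Base offense level for bribery: 8.
R1 applies: 8 − 2 = 6.
R3 applies (level before this adjustment is 6 < 8, so +1): 6 + 1 = 7.
R4 applies (level before this adjustment is 7 < 14, so +1): 7 + 1 = 8.
R5 applies: 8 + 2 = 10.
R7 applies: 10 − 1 = 9.
R8 applies: 9 − 3 = 6.
Final offense level: 6.
Criminal history: 13 prior points → Category D (10-14).
Level 6 falls in the 4-6 band.
Grid: Level 4-6 × Category D = 27-37 months.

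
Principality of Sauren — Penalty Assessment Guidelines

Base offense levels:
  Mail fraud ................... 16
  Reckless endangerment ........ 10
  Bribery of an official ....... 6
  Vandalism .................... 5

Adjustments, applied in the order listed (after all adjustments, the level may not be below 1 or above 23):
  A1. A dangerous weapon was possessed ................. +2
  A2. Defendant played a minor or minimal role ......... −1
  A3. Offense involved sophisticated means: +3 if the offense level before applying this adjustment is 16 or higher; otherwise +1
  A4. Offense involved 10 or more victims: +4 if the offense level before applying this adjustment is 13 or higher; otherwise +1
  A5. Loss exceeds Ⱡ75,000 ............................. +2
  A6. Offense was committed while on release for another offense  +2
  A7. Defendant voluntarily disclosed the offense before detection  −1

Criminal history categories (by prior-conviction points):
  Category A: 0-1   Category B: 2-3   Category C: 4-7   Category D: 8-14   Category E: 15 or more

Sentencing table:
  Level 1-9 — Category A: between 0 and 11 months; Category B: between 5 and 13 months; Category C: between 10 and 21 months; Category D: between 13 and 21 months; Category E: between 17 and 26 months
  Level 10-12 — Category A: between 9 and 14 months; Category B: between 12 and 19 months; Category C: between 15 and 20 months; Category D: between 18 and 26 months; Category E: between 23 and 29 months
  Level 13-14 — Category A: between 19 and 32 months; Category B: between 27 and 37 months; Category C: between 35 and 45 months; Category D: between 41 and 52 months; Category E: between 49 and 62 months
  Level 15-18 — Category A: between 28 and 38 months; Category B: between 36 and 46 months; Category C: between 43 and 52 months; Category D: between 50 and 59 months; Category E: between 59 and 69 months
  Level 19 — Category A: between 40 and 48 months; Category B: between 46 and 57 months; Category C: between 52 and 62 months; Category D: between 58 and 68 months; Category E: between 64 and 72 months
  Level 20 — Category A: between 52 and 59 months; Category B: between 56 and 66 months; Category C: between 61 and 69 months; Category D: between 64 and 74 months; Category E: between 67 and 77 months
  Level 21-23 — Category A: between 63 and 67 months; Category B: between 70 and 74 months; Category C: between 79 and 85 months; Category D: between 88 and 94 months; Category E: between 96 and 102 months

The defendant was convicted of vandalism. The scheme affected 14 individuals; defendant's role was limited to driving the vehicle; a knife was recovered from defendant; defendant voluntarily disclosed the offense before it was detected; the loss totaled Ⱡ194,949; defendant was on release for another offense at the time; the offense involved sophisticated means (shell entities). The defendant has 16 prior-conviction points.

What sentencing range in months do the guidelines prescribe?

23-29 months

Base offense level for vandalism: 5.
A1 applies: 5 + 2 = 7.
A2 applies: 7 − 1 = 6.
A3 applies (level before this adjustment is 6 < 16, so +1): 6 + 1 = 7.
A4 applies (level before this adjustment is 7 < 13, so +1): 7 + 1 = 8.
A5 applies: 8 + 2 = 10.
A6 applies: 10 + 2 = 12.
A7 applies: 12 − 1 = 11.
Final offense level: 11.
Criminal history: 16 prior points → Category E (15+).
Level 11 falls in the 10-12 band.
Grid: Level 10-12 × Category E = 23-29 months.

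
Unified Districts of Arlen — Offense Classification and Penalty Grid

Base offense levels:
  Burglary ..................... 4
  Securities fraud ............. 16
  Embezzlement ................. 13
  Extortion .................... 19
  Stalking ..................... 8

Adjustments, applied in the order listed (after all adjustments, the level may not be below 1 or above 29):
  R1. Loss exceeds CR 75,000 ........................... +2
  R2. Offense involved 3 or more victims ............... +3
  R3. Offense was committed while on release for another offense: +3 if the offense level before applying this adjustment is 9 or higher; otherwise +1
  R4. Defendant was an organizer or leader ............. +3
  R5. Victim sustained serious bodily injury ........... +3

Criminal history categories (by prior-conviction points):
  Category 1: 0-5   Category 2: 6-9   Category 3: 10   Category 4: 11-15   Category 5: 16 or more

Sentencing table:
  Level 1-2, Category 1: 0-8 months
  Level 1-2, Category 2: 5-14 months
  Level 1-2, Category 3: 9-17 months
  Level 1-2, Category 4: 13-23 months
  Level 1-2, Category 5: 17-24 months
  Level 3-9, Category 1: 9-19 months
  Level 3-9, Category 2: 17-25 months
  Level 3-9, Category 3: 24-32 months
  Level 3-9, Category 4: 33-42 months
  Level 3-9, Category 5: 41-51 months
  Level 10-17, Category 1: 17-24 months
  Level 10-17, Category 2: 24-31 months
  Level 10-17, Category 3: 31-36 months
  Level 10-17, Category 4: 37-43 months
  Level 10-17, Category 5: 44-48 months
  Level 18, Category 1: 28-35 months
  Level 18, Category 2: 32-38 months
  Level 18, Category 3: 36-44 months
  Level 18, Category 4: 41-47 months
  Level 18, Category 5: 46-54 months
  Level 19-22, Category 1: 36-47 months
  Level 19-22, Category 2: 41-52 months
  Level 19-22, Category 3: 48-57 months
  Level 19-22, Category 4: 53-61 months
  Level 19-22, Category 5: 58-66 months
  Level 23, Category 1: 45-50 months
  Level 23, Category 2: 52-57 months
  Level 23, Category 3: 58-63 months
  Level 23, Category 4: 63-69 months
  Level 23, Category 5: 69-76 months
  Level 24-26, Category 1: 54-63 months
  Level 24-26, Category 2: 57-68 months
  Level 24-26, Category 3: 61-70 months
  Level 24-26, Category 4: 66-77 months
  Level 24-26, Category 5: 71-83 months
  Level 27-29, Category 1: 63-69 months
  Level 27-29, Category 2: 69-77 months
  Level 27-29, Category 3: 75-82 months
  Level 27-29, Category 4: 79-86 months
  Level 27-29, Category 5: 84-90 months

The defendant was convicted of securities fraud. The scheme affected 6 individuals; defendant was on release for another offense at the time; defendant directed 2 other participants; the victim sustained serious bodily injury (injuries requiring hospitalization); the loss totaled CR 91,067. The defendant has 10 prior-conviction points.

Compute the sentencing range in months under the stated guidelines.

75-82 months

Base offense level for securities fraud: 16.
R1 applies: 16 + 2 = 18.
R2 applies: 18 + 3 = 21.
R3 applies (level before this adjustment is 21 ≥ 9, so +3): 21 + 3 = 24.
R4 applies: 24 + 3 = 27.
R5 applies: 27 + 3 = 30.
Level 30 exceeds the maximum of 29; capped at 29.
Final offense level: 29.
Criminal history: 10 prior points → Category 3 (10).
Level 29 falls in the 27-29 band.
Grid: Level 27-29 × Category 3 = 75-82 months.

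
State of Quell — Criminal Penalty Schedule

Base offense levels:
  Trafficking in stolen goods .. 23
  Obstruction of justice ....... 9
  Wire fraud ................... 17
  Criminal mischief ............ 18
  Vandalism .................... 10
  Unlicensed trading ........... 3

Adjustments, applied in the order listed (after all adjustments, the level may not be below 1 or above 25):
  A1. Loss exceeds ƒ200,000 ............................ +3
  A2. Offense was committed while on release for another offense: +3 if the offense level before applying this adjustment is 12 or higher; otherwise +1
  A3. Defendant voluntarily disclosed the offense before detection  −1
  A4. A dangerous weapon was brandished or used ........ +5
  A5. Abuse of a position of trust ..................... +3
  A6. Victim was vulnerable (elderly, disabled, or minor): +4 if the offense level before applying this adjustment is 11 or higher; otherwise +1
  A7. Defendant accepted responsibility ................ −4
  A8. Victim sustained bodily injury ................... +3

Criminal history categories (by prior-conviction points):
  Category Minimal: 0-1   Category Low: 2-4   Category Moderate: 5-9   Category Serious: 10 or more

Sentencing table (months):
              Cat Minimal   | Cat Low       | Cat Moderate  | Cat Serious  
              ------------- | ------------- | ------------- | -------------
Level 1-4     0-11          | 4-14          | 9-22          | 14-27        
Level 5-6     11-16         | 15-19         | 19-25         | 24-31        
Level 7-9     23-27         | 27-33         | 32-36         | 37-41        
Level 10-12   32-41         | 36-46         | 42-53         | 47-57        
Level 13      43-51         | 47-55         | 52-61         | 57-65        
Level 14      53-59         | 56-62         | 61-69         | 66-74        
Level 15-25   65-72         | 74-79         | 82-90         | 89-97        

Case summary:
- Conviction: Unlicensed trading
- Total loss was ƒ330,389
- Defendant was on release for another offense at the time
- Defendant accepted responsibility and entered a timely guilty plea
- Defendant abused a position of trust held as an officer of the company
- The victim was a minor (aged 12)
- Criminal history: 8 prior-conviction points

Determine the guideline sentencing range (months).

32-36 months

Base offense level for unlicensed trading: 3.
A1 applies: 3 + 3 = 6.
A2 applies (level before this adjustment is 6 < 12, so +1): 6 + 1 = 7.
A3 does not apply.
A5 applies: 7 + 3 = 10.
A6 applies (level before this adjustment is 10 < 11, so +1): 10 + 1 = 11.
A7 applies: 11 − 4 = 7.
Final offense level: 7.
Criminal history: 8 prior points → Category Moderate (5-9).
Level 7 falls in the 7-9 band.
Grid: Level 7-9 × Category Moderate = 32-36 months.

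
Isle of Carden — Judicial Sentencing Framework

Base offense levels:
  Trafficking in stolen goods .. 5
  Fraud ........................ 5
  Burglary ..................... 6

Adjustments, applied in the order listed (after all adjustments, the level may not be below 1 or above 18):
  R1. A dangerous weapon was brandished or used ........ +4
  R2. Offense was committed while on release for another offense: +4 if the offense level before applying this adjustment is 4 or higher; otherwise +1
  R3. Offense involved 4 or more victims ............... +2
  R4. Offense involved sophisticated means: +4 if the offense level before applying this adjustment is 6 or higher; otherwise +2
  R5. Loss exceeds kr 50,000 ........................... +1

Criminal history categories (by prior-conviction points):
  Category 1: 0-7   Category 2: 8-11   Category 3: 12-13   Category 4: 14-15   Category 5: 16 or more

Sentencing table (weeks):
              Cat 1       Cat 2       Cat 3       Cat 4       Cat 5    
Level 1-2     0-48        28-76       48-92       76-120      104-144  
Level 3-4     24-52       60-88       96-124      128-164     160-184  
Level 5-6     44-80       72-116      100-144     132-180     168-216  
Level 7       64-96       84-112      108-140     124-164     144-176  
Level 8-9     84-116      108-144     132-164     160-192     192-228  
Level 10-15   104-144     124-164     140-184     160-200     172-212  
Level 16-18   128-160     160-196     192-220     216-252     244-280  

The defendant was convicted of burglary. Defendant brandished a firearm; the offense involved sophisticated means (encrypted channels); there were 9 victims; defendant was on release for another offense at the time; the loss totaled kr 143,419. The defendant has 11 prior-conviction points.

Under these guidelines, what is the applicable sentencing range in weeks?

Base offense level for burglary: 6.
R1 applies: 6 + 4 = 10.
R2 applies (level before this adjustment is 10 ≥ 4, so +4): 10 + 4 = 14.
R3 applies: 14 + 2 = 16.
R4 applies (level before this adjustment is 16 ≥ 6, so +4): 16 + 4 = 20.
R5 applies: 20 + 1 = 21.
Level 21 exceeds the maximum of 18; capped at 18.
Final offense level: 18.
Criminal history: 11 prior points → Category 2 (8-11).
Level 18 falls in the 16-18 band.
Grid: Level 16-18 × Category 2 = 160-196 weeks.

160-196 weeks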